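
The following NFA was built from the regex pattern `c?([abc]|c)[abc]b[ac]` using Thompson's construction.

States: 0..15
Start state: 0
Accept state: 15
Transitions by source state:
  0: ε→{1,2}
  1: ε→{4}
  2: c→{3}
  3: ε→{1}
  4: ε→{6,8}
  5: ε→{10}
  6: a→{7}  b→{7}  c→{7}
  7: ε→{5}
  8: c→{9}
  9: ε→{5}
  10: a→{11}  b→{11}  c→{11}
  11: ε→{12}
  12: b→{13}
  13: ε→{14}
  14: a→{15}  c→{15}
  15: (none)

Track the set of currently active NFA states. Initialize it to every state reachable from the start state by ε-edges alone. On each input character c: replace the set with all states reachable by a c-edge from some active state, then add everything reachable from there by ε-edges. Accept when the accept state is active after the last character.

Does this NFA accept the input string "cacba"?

initial (ε-close {0}): {0,1,2,4,6,8}
'c' @ 1: {1,3,4,5,6,7,8,9,10}
'a' @ 2: {5,7,10,11,12}
'c' @ 3: {11,12}
'b' @ 4: {13,14}
'a' @ 5: {15}  ✓accept
final: {15}; accept 15 in set

Answer: ACCEPT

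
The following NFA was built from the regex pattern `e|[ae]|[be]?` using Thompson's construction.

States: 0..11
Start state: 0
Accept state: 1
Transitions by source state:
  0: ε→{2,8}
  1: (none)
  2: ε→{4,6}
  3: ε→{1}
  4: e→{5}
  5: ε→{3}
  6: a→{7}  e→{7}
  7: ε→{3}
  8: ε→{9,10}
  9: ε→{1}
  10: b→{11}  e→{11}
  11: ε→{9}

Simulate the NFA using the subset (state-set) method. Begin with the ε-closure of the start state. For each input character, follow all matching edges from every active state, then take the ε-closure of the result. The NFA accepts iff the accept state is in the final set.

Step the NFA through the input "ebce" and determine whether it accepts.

Answer: REJECT

Derivation:
start: ε-closure({0}) = {0,1,2,4,6,8,9,10}
'e' @ 1: {1,3,5,7,9,11}  [accepting]
'b' @ 2: {}  — dead — no transitions
rest 'ce' ignored (set empty)
final: {}; accept 1 not in set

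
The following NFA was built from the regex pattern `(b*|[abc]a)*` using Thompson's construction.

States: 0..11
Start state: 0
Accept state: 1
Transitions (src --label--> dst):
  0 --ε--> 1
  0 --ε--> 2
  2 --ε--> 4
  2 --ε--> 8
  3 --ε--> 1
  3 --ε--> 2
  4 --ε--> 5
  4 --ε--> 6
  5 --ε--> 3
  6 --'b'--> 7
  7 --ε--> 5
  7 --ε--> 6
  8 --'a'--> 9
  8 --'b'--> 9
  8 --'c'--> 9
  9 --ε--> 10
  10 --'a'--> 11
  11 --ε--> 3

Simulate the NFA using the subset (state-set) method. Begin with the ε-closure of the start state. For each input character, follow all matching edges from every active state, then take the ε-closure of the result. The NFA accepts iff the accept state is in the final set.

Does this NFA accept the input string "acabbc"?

start: ε-closure({0}) = {0,1,2,3,4,5,6,8}
'a' @ 1: {9,10}
'c' @ 2: {}  — state set empty
rest 'abbc' ignored (set empty)
after full input: {}  (accept=1 not in)

Answer: REJECT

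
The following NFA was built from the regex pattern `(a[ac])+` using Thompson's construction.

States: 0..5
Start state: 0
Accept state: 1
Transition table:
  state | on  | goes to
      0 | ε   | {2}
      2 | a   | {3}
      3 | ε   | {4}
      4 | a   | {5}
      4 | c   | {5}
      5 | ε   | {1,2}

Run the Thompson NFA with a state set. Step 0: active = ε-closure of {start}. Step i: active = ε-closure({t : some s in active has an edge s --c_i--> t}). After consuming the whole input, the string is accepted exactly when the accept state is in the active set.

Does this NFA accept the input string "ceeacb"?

initial (ε-close {0}): {0,2}
'c' @ 1: {}  — state set empty
rest 'eeacb' ignored (set empty)
after full input: {}  (accept=1 not in)

Answer: REJECT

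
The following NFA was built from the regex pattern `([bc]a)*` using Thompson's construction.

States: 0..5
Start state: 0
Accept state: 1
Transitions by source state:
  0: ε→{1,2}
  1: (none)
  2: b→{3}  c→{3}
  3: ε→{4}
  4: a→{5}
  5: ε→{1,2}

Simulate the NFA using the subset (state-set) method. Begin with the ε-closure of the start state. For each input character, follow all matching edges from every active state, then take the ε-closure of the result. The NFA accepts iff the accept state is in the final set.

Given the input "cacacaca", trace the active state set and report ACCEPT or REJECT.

start: ε-closure({0}) = {0,1,2}
'c' @ 1: {3,4}
'a' @ 2: {1,2,5}  ✓accept
'c' @ 3: {3,4}
'a' @ 4: {1,2,5}  ✓accept
'c' @ 5: {3,4}
'a' @ 6: {1,2,5}  ✓accept
'c' @ 7: {3,4}
'a' @ 8: {1,2,5}  ✓accept
final: {1,2,5}; accept 1 in set

Answer: ACCEPT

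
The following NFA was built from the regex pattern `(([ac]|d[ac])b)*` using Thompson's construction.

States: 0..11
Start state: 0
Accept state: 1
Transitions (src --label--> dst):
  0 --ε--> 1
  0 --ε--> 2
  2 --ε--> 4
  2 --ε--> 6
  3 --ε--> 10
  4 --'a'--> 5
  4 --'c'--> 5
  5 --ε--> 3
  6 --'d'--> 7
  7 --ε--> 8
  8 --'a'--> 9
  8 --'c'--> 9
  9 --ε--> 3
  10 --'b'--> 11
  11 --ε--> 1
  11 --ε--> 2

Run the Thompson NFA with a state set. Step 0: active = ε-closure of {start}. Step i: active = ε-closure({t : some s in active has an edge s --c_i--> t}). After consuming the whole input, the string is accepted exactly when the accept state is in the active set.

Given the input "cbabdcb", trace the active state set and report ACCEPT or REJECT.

Answer: ACCEPT

Trace:
start: ε-closure({0}) = {0,1,2,4,6}
'c' @ 1: {3,5,10}
'b' @ 2: {1,2,4,6,11}  (accept∈set)
'a' @ 3: {3,5,10}
'b' @ 4: {1,2,4,6,11}  (accept∈set)
'd' @ 5: {7,8}
'c' @ 6: {3,9,10}
'b' @ 7: {1,2,4,6,11}  (accept∈set)
after full input: {1,2,4,6,11}  (accept=1 in)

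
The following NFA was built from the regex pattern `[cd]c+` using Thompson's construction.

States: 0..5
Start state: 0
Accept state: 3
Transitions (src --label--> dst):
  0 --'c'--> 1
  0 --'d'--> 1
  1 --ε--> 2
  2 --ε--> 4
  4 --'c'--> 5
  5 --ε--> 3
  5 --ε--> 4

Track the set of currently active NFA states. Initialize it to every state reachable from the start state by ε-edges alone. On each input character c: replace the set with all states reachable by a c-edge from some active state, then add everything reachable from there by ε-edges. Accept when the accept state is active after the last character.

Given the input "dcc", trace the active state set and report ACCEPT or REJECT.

Answer: ACCEPT

Derivation:
initial (ε-close {0}): {0}
'd' @ 1: {1,2,4}
'c' @ 2: {3,4,5}  ✓accept
'c' @ 3: {3,4,5}  ✓accept
after full input: {3,4,5}  (accept=3 in)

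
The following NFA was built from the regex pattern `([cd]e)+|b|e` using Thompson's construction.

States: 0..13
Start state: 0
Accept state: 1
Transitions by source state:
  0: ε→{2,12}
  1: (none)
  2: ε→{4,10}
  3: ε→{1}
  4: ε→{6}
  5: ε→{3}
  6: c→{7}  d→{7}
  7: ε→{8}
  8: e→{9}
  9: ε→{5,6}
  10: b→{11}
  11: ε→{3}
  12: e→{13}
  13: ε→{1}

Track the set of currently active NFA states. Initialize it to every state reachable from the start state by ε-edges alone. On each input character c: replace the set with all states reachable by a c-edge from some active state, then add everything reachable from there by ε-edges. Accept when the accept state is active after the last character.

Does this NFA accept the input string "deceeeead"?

start: ε-closure({0}) = {0,2,4,6,10,12}
'd' @ 1: {7,8}
'e' @ 2: {1,3,5,6,9}  (accept∈set)
'c' @ 3: {7,8}
'e' @ 4: {1,3,5,6,9}  (accept∈set)
'e' @ 5: {}  — no active states
rest 'eead' ignored (set empty)
final: {}; accept 1 not in set

Answer: REJECT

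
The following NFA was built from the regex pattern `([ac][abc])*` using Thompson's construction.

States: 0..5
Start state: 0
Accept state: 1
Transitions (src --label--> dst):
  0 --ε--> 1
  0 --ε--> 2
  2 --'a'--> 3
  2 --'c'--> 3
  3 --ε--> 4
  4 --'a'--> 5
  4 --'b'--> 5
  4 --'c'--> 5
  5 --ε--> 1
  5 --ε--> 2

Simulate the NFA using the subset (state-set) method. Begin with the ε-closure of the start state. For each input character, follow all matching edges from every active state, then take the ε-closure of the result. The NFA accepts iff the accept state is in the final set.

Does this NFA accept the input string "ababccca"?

S₀ = ε-closure({0}) = {0,1,2}
'a' @ 1: {3,4}
'b' @ 2: {1,2,5}  ✓accept
'a' @ 3: {3,4}
'b' @ 4: {1,2,5}  ✓accept
'c' @ 5: {3,4}
'c' @ 6: {1,2,5}  ✓accept
'c' @ 7: {3,4}
'a' @ 8: {1,2,5}  ✓accept
end set {1,2,5} — state 1 in

Answer: ACCEPT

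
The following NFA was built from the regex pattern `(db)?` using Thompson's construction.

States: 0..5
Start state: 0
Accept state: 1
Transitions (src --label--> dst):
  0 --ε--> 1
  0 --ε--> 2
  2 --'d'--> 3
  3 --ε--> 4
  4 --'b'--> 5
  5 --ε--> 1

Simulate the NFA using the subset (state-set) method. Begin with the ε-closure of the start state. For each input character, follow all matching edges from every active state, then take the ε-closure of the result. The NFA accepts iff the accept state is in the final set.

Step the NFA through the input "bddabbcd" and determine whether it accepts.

Answer: REJECT

Trace:
S₀ = ε-closure({0}) = {0,1,2}
'b' @ 1: {}  — no active states
rest 'ddabbcd' ignored (set empty)
final: {}; accept 1 not in set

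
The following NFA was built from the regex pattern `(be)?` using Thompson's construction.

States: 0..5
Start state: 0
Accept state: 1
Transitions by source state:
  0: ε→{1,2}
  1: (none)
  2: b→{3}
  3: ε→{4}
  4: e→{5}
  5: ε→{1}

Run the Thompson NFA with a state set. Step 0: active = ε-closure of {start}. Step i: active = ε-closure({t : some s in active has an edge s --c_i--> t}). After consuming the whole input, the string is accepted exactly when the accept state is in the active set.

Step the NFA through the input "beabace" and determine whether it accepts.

initial (ε-close {0}): {0,1,2}
'b' @ 1: {3,4}
'e' @ 2: {1,5}  (accept∈set)
'a' @ 3: {}  — dead — no transitions
rest 'bace' ignored (set empty)
after full input: {}  (accept=1 not in)

Answer: REJECT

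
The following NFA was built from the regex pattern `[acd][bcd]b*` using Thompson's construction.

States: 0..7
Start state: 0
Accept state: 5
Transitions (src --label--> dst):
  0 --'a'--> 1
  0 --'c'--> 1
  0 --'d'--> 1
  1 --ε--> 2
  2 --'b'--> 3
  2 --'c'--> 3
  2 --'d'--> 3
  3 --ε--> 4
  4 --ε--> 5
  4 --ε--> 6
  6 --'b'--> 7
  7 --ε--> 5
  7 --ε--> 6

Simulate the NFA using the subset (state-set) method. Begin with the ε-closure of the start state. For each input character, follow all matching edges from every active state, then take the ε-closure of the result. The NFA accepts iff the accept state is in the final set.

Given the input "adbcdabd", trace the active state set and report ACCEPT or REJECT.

initial (ε-close {0}): {0}
'a' @ 1: {1,2}
'd' @ 2: {3,4,5,6}  [accepting]
'b' @ 3: {5,6,7}  [accepting]
'c' @ 4: {}  — dead — no transitions
rest 'dabd' ignored (set empty)
end set {} — state 5 not in

Answer: REJECT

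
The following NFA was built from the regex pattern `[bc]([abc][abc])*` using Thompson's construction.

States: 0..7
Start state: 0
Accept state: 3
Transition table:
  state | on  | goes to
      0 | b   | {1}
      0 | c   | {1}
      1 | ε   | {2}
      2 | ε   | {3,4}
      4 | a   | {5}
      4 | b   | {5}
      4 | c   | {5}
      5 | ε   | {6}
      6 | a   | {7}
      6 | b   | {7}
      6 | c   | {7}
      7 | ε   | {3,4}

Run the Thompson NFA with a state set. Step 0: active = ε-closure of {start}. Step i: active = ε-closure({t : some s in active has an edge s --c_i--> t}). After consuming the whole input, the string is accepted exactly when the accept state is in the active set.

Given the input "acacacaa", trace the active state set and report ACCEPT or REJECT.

Answer: REJECT

Trace:
S₀ = ε-closure({0}) = {0}
'a' @ 1: {}  — state set empty
rest 'cacacaa' ignored (set empty)
end set {} — state 3 not in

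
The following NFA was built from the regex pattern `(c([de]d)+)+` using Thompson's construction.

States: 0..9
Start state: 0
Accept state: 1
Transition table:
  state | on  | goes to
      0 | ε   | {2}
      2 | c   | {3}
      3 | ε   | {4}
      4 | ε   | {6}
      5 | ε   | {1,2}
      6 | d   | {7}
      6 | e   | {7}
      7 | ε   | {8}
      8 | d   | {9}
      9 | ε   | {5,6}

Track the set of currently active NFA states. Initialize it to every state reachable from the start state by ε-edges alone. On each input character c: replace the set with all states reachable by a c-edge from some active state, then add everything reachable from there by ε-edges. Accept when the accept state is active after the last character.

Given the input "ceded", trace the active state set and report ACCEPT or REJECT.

initial (ε-close {0}): {0,2}
'c' @ 1: {3,4,6}
'e' @ 2: {7,8}
'd' @ 3: {1,2,5,6,9}  (accept∈set)
'e' @ 4: {7,8}
'd' @ 5: {1,2,5,6,9}  (accept∈set)
end set {1,2,5,6,9} — state 1 in

Answer: ACCEPT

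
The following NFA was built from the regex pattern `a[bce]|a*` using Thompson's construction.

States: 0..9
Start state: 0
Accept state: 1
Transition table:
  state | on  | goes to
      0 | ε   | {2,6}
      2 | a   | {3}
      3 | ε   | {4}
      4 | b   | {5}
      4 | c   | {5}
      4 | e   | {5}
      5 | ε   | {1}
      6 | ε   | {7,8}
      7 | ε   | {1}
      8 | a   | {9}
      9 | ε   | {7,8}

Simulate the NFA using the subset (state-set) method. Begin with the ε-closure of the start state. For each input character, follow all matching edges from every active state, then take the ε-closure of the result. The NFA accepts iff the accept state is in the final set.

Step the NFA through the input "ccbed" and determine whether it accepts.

Answer: REJECT

Derivation:
initial (ε-close {0}): {0,1,2,6,7,8}
'c' @ 1: {}  — state set empty
rest 'cbed' ignored (set empty)
end set {} — state 1 not in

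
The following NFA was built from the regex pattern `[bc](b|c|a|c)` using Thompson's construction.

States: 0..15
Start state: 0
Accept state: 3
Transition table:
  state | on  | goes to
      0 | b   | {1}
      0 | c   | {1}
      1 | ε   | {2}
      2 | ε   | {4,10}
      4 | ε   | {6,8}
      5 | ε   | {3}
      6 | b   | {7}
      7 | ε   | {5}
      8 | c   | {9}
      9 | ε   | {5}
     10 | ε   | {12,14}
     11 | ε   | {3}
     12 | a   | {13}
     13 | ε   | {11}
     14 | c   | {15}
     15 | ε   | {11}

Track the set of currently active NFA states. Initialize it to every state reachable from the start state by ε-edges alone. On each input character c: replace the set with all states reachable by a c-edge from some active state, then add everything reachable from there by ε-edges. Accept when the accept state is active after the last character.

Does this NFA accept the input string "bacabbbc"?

S₀ = ε-closure({0}) = {0}
'b' @ 1: {1,2,4,6,8,10,12,14}
'a' @ 2: {3,11,13}  [accepting]
'c' @ 3: {}  — no active states
rest 'abbbc' ignored (set empty)
end set {} — state 3 not in

Answer: REJECT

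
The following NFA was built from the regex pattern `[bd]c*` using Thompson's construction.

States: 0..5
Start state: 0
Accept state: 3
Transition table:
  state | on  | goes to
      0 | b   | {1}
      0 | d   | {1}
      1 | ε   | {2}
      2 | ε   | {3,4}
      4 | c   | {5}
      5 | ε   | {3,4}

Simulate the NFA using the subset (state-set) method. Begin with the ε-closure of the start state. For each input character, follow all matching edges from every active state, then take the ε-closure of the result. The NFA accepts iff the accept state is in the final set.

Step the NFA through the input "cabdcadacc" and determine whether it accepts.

initial (ε-close {0}): {0}
'c' @ 1: {}  — dead — no transitions
rest 'abdcadacc' ignored (set empty)
after full input: {}  (accept=3 not in)

Answer: REJECT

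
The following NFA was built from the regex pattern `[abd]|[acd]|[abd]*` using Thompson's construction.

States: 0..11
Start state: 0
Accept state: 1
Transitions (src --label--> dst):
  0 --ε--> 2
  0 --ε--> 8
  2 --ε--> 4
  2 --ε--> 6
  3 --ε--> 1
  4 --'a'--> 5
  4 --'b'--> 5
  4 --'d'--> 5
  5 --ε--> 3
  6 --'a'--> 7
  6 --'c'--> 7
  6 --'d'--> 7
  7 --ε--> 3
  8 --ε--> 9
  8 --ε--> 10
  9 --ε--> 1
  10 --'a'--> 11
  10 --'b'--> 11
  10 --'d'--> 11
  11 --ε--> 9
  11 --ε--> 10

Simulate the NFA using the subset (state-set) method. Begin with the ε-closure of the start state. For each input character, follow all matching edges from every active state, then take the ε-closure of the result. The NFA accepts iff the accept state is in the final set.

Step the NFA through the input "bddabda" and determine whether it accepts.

initial (ε-close {0}): {0,1,2,4,6,8,9,10}
'b' @ 1: {1,3,5,9,10,11}  ✓accept
'd' @ 2: {1,9,10,11}  ✓accept
'd' @ 3: {1,9,10,11}  ✓accept
'a' @ 4: {1,9,10,11}  ✓accept
'b' @ 5: {1,9,10,11}  ✓accept
'd' @ 6: {1,9,10,11}  ✓accept
'a' @ 7: {1,9,10,11}  ✓accept
final: {1,9,10,11}; accept 1 in set

Answer: ACCEPT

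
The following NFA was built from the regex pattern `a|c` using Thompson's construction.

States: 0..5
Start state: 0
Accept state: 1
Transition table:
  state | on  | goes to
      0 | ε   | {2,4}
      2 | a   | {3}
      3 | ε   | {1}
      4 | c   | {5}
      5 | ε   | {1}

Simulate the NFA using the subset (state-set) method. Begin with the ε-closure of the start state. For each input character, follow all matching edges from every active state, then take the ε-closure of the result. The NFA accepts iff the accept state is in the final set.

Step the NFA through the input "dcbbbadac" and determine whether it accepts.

S₀ = ε-closure({0}) = {0,2,4}
'd' @ 1: {}  — state set empty
rest 'cbbbadac' ignored (set empty)
final: {}; accept 1 not in set

Answer: REJECT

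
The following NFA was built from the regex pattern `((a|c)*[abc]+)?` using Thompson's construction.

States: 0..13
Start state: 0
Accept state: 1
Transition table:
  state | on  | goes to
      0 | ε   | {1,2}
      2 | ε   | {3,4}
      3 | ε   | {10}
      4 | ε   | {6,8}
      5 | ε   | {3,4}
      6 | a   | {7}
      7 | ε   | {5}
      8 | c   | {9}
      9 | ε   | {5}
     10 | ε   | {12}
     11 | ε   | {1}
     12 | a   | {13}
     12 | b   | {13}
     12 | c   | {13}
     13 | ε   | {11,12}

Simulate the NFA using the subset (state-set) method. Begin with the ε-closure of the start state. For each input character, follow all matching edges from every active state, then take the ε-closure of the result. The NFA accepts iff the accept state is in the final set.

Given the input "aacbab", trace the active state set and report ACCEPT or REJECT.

Answer: ACCEPT

Derivation:
initial (ε-close {0}): {0,1,2,3,4,6,8,10,12}
'a' @ 1: {1,3,4,5,6,7,8,10,11,12,13}  [accepting]
'a' @ 2: {1,3,4,5,6,7,8,10,11,12,13}  [accepting]
'c' @ 3: {1,3,4,5,6,8,9,10,11,12,13}  [accepting]
'b' @ 4: {1,11,12,13}  [accepting]
'a' @ 5: {1,11,12,13}  [accepting]
'b' @ 6: {1,11,12,13}  [accepting]
after full input: {1,11,12,13}  (accept=1 in)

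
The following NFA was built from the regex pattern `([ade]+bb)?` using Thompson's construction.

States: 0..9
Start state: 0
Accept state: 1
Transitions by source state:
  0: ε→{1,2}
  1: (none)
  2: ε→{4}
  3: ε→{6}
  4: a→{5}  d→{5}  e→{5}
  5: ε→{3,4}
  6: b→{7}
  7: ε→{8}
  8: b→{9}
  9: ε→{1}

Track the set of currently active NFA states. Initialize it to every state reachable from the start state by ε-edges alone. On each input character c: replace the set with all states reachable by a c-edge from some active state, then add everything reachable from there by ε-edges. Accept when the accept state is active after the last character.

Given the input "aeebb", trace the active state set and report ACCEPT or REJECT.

start: ε-closure({0}) = {0,1,2,4}
'a' @ 1: {3,4,5,6}
'e' @ 2: {3,4,5,6}
'e' @ 3: {3,4,5,6}
'b' @ 4: {7,8}
'b' @ 5: {1,9}  (accept∈set)
final: {1,9}; accept 1 in set

Answer: ACCEPT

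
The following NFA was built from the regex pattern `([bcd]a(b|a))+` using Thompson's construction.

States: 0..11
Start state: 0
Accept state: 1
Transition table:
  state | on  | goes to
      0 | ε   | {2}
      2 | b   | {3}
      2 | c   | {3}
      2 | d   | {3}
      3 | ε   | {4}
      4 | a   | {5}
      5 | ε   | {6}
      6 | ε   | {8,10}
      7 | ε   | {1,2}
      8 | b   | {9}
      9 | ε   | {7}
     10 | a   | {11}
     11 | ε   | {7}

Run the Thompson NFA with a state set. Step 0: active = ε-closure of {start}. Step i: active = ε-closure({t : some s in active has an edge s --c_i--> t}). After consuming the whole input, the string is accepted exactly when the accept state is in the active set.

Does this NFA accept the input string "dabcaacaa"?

Answer: ACCEPT

Steps:
S₀ = ε-closure({0}) = {0,2}
'd' @ 1: {3,4}
'a' @ 2: {5,6,8,10}
'b' @ 3: {1,2,7,9}  [accepting]
'c' @ 4: {3,4}
'a' @ 5: {5,6,8,10}
'a' @ 6: {1,2,7,11}  [accepting]
'c' @ 7: {3,4}
'a' @ 8: {5,6,8,10}
'a' @ 9: {1,2,7,11}  [accepting]
final: {1,2,7,11}; accept 1 in set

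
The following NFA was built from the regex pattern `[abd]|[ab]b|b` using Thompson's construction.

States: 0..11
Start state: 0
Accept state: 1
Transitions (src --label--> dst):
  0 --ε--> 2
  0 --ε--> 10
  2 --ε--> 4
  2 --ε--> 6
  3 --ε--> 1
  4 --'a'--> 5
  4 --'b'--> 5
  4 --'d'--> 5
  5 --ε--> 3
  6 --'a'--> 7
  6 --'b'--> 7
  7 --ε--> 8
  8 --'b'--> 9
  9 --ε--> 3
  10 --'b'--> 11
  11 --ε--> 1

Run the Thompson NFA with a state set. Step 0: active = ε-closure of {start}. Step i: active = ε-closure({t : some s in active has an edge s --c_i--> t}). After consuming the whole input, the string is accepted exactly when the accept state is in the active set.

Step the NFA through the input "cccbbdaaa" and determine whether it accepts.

start: ε-closure({0}) = {0,2,4,6,10}
'c' @ 1: {}  — state set empty
rest 'ccbbdaaa' ignored (set empty)
end set {} — state 1 not in

Answer: REJECT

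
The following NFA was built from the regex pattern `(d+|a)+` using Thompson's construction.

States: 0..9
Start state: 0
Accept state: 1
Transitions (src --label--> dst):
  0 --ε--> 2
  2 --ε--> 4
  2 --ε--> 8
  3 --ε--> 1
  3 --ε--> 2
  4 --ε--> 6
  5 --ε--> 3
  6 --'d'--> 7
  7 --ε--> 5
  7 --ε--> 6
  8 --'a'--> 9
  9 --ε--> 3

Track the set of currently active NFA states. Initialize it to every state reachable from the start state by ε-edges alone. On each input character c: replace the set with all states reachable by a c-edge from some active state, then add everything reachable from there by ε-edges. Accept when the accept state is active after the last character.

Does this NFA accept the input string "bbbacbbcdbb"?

S₀ = ε-closure({0}) = {0,2,4,6,8}
'b' @ 1: {}  — dead — no transitions
rest 'bbacbbcdbb' ignored (set empty)
final: {}; accept 1 not in set

Answer: REJECT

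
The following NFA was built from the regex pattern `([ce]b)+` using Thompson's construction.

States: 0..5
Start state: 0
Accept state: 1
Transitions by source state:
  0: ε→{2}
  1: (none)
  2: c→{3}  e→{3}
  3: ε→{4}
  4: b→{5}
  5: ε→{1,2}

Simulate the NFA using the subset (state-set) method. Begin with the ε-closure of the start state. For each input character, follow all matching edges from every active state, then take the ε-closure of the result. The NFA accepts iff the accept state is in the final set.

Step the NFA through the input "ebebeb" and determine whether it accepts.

Answer: ACCEPT

Steps:
S₀ = ε-closure({0}) = {0,2}
'e' @ 1: {3,4}
'b' @ 2: {1,2,5}  ✓accept
'e' @ 3: {3,4}
'b' @ 4: {1,2,5}  ✓accept
'e' @ 5: {3,4}
'b' @ 6: {1,2,5}  ✓accept
after full input: {1,2,5}  (accept=1 in)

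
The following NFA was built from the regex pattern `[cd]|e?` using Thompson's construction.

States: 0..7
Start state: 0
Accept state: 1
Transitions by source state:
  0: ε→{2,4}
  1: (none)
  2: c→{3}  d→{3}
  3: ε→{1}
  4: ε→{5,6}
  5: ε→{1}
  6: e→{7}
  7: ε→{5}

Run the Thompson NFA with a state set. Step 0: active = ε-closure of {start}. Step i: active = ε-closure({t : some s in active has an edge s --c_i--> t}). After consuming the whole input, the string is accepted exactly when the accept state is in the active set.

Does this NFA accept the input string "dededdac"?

Answer: REJECT

Trace:
start: ε-closure({0}) = {0,1,2,4,5,6}
'd' @ 1: {1,3}  (accept∈set)
'e' @ 2: {}  — dead — no transitions
rest 'deddac' ignored (set empty)
after full input: {}  (accept=1 not in)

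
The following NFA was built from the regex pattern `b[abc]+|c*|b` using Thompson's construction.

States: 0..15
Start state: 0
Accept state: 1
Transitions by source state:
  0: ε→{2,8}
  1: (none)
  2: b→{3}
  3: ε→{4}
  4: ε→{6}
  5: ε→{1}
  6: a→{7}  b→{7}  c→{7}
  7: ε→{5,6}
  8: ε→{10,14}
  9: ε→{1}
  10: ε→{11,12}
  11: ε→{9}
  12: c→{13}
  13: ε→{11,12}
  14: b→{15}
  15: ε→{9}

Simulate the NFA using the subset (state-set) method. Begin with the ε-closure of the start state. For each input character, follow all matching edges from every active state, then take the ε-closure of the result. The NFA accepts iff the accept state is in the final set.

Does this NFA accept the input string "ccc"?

Answer: ACCEPT

Steps:
initial (ε-close {0}): {0,1,2,8,9,10,11,12,14}
'c' @ 1: {1,9,11,12,13}  (accept∈set)
'c' @ 2: {1,9,11,12,13}  (accept∈set)
'c' @ 3: {1,9,11,12,13}  (accept∈set)
after full input: {1,9,11,12,13}  (accept=1 in)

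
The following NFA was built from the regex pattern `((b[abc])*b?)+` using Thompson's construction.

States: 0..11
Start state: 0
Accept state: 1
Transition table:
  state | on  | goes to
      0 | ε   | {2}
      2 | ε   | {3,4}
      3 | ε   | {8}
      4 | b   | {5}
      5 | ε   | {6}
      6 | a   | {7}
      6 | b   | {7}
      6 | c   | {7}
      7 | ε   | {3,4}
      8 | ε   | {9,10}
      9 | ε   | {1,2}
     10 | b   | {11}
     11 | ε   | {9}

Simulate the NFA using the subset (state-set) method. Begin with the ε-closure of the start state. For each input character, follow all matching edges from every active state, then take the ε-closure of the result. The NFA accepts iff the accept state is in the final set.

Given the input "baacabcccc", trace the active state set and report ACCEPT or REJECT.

Answer: REJECT

Steps:
S₀ = ε-closure({0}) = {0,1,2,3,4,8,9,10}
'b' @ 1: {1,2,3,4,5,6,8,9,10,11}  [accepting]
'a' @ 2: {1,2,3,4,7,8,9,10}  [accepting]
'a' @ 3: {}  — no active states
rest 'cabcccc' ignored (set empty)
end set {} — state 1 not in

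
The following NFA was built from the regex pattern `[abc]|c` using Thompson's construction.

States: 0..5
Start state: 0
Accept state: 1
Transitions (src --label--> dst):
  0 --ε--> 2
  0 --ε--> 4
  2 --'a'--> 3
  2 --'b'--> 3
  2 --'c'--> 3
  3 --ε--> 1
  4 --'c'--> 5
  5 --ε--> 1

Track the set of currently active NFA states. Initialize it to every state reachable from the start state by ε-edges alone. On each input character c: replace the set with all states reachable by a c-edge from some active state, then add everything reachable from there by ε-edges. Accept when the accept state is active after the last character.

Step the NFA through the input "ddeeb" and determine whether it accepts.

Answer: REJECT

Steps:
start: ε-closure({0}) = {0,2,4}
'd' @ 1: {}  — no active states
rest 'deeb' ignored (set empty)
after full input: {}  (accept=1 not in)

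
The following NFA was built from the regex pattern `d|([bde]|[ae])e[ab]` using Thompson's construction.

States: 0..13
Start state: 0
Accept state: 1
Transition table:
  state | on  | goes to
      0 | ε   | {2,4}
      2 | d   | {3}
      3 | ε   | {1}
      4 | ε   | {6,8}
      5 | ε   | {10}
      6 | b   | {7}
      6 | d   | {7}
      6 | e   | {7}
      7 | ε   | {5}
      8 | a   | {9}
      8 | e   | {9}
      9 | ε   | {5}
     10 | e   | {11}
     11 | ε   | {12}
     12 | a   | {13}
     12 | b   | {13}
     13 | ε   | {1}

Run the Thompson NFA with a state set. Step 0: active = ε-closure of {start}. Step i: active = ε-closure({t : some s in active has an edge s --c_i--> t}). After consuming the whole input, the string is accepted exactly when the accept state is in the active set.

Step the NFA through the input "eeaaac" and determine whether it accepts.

Answer: REJECT

Derivation:
S₀ = ε-closure({0}) = {0,2,4,6,8}
'e' @ 1: {5,7,9,10}
'e' @ 2: {11,12}
'a' @ 3: {1,13}  (accept∈set)
'a' @ 4: {}  — state set empty
rest 'ac' ignored (set empty)
after full input: {}  (accept=1 not in)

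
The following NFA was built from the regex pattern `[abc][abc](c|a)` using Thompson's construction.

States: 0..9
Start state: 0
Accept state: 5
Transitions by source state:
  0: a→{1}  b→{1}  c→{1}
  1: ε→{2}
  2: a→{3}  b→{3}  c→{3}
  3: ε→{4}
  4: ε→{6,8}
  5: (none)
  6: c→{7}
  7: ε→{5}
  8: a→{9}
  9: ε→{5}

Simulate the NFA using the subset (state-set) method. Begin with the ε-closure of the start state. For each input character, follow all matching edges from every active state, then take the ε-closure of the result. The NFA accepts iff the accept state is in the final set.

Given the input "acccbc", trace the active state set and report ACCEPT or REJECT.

initial (ε-close {0}): {0}
'a' @ 1: {1,2}
'c' @ 2: {3,4,6,8}
'c' @ 3: {5,7}  ✓accept
'c' @ 4: {}  — dead — no transitions
rest 'bc' ignored (set empty)
end set {} — state 5 not in

Answer: REJECT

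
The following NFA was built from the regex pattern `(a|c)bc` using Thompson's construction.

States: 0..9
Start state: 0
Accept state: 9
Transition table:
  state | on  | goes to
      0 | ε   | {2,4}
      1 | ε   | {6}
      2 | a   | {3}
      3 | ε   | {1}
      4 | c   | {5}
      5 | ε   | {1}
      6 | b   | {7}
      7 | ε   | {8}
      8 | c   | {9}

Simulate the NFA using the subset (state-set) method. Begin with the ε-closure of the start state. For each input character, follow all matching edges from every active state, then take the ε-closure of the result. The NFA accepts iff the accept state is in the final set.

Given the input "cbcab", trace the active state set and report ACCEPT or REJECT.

start: ε-closure({0}) = {0,2,4}
'c' @ 1: {1,5,6}
'b' @ 2: {7,8}
'c' @ 3: {9}  [accepting]
'a' @ 4: {}  — state set empty
rest 'b' ignored (set empty)
after full input: {}  (accept=9 not in)

Answer: REJECT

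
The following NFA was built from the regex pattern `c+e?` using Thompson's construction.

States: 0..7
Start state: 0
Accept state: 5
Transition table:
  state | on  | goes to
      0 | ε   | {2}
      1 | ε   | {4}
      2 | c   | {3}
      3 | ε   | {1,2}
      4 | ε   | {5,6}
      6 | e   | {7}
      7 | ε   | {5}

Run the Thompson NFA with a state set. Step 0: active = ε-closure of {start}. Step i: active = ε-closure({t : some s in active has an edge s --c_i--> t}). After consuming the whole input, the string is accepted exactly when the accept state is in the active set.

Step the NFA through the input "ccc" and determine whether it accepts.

Answer: ACCEPT

Steps:
S₀ = ε-closure({0}) = {0,2}
'c' @ 1: {1,2,3,4,5,6}  ✓accept
'c' @ 2: {1,2,3,4,5,6}  ✓accept
'c' @ 3: {1,2,3,4,5,6}  ✓accept
final: {1,2,3,4,5,6}; accept 5 in set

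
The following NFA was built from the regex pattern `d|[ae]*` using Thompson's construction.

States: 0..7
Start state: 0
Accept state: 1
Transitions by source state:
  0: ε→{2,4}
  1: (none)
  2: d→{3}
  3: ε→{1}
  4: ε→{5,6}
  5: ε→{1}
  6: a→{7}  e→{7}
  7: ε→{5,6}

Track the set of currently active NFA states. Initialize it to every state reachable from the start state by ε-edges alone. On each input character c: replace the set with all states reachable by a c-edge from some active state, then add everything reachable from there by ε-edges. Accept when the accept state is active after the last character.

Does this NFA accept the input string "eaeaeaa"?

Answer: ACCEPT

Trace:
S₀ = ε-closure({0}) = {0,1,2,4,5,6}
'e' @ 1: {1,5,6,7}  [accepting]
'a' @ 2: {1,5,6,7}  [accepting]
'e' @ 3: {1,5,6,7}  [accepting]
'a' @ 4: {1,5,6,7}  [accepting]
'e' @ 5: {1,5,6,7}  [accepting]
'a' @ 6: {1,5,6,7}  [accepting]
'a' @ 7: {1,5,6,7}  [accepting]
end set {1,5,6,7} — state 1 in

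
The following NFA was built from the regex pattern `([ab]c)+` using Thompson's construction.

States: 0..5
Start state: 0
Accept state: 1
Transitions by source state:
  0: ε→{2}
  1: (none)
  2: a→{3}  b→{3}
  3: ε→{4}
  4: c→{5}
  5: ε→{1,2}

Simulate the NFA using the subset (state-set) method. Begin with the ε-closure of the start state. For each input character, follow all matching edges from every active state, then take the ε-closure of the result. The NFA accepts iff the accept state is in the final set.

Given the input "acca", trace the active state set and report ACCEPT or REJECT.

Answer: REJECT

Derivation:
S₀ = ε-closure({0}) = {0,2}
'a' @ 1: {3,4}
'c' @ 2: {1,2,5}  [accepting]
'c' @ 3: {}  — state set empty
rest 'a' ignored (set empty)
after full input: {}  (accept=1 not in)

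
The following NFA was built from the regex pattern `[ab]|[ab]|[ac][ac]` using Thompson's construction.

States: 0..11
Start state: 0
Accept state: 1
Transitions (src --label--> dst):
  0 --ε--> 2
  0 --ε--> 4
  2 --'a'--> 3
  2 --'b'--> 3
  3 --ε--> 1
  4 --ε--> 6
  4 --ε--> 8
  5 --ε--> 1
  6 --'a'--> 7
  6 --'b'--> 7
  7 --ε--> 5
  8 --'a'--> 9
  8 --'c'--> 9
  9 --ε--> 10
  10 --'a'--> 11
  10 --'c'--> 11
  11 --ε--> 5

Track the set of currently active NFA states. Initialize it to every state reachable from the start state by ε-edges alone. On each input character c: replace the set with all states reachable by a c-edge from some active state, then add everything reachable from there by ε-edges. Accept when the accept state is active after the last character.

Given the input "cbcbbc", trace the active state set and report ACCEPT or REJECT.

S₀ = ε-closure({0}) = {0,2,4,6,8}
'c' @ 1: {9,10}
'b' @ 2: {}  — dead — no transitions
rest 'cbbc' ignored (set empty)
final: {}; accept 1 not in set

Answer: REJECT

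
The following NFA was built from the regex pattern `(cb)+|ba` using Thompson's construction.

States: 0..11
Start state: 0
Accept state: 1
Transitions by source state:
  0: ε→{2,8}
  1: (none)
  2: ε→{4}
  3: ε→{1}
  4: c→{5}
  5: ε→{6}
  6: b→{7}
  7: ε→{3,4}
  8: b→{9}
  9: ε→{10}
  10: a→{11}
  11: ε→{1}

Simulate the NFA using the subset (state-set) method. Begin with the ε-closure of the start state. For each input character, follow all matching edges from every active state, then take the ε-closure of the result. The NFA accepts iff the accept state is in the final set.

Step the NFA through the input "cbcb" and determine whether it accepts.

Answer: ACCEPT

Steps:
start: ε-closure({0}) = {0,2,4,8}
'c' @ 1: {5,6}
'b' @ 2: {1,3,4,7}  [accepting]
'c' @ 3: {5,6}
'b' @ 4: {1,3,4,7}  [accepting]
final: {1,3,4,7}; accept 1 in set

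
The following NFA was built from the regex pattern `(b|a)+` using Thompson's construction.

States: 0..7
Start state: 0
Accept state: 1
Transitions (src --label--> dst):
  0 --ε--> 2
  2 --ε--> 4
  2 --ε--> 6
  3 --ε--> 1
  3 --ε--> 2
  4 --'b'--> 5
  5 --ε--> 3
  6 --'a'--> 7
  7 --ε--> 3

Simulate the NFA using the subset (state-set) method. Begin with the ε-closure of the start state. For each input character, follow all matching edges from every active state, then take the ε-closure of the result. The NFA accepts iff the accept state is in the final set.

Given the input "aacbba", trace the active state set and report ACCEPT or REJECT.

Answer: REJECT

Derivation:
S₀ = ε-closure({0}) = {0,2,4,6}
'a' @ 1: {1,2,3,4,6,7}  ✓accept
'a' @ 2: {1,2,3,4,6,7}  ✓accept
'c' @ 3: {}  — dead — no transitions
rest 'bba' ignored (set empty)
after full input: {}  (accept=1 not in)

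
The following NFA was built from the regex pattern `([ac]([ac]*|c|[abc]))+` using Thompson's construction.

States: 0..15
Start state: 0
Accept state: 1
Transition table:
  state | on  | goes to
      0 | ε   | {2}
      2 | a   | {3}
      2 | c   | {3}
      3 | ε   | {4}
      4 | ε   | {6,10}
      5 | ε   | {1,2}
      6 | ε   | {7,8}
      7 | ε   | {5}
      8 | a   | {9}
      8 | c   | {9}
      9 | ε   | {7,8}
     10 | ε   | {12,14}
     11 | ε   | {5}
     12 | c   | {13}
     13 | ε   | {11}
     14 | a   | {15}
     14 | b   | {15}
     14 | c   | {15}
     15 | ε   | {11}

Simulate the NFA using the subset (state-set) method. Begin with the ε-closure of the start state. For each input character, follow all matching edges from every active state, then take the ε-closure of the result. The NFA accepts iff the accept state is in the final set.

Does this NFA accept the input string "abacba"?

Answer: ACCEPT

Derivation:
S₀ = ε-closure({0}) = {0,2}
'a' @ 1: {1,2,3,4,5,6,7,8,10,12,14}  (accept∈set)
'b' @ 2: {1,2,5,11,15}  (accept∈set)
'a' @ 3: {1,2,3,4,5,6,7,8,10,12,14}  (accept∈set)
'c' @ 4: {1,2,3,4,5,6,7,8,9,10,11,12,13,14,15}  (accept∈set)
'b' @ 5: {1,2,5,11,15}  (accept∈set)
'a' @ 6: {1,2,3,4,5,6,7,8,10,12,14}  (accept∈set)
after full input: {1,2,3,4,5,6,7,8,10,12,14}  (accept=1 in)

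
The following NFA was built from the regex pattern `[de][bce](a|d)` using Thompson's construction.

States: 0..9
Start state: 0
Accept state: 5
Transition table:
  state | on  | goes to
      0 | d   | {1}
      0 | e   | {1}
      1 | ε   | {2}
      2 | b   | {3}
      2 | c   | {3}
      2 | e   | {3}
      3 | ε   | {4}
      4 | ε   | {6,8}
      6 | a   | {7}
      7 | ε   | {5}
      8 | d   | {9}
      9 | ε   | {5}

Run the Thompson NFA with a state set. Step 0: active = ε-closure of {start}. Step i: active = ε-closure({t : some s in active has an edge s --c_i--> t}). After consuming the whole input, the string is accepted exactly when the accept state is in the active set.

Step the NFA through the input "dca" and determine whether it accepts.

start: ε-closure({0}) = {0}
'd' @ 1: {1,2}
'c' @ 2: {3,4,6,8}
'a' @ 3: {5,7}  ✓accept
after full input: {5,7}  (accept=5 in)

Answer: ACCEPT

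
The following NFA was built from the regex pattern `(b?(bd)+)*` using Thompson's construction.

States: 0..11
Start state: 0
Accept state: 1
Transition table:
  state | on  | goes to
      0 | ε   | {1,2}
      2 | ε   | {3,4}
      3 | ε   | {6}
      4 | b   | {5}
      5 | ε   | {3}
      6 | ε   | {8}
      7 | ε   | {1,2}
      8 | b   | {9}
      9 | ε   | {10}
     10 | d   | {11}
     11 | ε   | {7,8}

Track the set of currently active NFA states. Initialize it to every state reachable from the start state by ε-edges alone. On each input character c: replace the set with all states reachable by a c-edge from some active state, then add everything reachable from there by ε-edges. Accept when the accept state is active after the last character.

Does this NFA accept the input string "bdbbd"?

S₀ = ε-closure({0}) = {0,1,2,3,4,6,8}
'b' @ 1: {3,5,6,8,9,10}
'd' @ 2: {1,2,3,4,6,7,8,11}  (accept∈set)
'b' @ 3: {3,5,6,8,9,10}
'b' @ 4: {9,10}
'd' @ 5: {1,2,3,4,6,7,8,11}  (accept∈set)
after full input: {1,2,3,4,6,7,8,11}  (accept=1 in)

Answer: ACCEPT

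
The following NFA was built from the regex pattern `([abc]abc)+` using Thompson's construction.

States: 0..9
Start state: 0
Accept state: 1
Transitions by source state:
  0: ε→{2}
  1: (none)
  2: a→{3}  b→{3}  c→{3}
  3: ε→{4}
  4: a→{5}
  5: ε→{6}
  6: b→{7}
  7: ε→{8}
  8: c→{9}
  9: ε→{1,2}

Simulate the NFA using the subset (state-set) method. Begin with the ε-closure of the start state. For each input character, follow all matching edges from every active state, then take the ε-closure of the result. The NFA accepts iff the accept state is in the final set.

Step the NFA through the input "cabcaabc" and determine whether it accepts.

initial (ε-close {0}): {0,2}
'c' @ 1: {3,4}
'a' @ 2: {5,6}
'b' @ 3: {7,8}
'c' @ 4: {1,2,9}  ✓accept
'a' @ 5: {3,4}
'a' @ 6: {5,6}
'b' @ 7: {7,8}
'c' @ 8: {1,2,9}  ✓accept
final: {1,2,9}; accept 1 in set

Answer: ACCEPT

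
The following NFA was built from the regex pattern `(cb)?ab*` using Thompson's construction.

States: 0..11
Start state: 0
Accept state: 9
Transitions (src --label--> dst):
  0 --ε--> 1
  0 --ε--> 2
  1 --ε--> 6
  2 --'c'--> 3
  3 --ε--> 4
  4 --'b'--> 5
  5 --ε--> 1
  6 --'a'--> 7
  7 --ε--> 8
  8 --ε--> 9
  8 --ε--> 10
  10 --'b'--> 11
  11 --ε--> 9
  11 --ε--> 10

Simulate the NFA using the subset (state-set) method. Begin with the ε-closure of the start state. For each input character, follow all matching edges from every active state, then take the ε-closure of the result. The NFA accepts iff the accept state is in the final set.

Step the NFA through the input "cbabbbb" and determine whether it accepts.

start: ε-closure({0}) = {0,1,2,6}
'c' @ 1: {3,4}
'b' @ 2: {1,5,6}
'a' @ 3: {7,8,9,10}  ✓accept
'b' @ 4: {9,10,11}  ✓accept
'b' @ 5: {9,10,11}  ✓accept
'b' @ 6: {9,10,11}  ✓accept
'b' @ 7: {9,10,11}  ✓accept
final: {9,10,11}; accept 9 in set

Answer: ACCEPT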